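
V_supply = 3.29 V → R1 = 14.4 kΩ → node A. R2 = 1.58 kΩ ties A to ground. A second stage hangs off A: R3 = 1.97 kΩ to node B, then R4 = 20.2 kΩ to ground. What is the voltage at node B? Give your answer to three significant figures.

V_B ≈ 0.279 V

Looking into the second stage from A: R3 + R4 = 22.17 kΩ appears in parallel with R2.
R2 ‖ (R3+R4) = 1.475 kΩ.
First divider: V_A = V_supply · 1.475/(14.4 + 1.475) = 0.3057 V.
Then the unloaded second divider: V_B = V_A × R4/(R3+R4) = 0.3057 × 0.9111 = 0.2785 V.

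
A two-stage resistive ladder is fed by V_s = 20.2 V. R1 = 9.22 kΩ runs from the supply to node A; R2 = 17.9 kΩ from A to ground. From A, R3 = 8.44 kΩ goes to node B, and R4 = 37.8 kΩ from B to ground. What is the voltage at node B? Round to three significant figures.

V_B ≈ 9.63 V

Node A sees R2 in parallel with the series input of stage 2, R3 + R4 = 46.24 kΩ.
Effective lower resistance at A: R2 ‖ 46.24 = 12.90 kΩ.
So V_A = 20.2 × 0.5833 = 11.78 V.
Stage 2 is unloaded, so V_B = V_A · R4/(R3+R4) = 11.78 × 37.8/46.24 = 9.631 V.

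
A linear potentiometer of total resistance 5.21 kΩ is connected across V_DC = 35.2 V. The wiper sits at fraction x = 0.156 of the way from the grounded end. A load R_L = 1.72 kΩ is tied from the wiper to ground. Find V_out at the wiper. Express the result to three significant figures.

V_out ≈ 3.93 V

Split the track: R_lower = x·R_p = 0.8128 kΩ, R_upper = (1−x)·R_p = 4.397 kΩ.
Lower segment in parallel with the load: 0.8128 ‖ 1.72 = 0.5519 kΩ.
V_out = 35.2 × 0.5519/(4.397 + 0.5519) = 3.926 V.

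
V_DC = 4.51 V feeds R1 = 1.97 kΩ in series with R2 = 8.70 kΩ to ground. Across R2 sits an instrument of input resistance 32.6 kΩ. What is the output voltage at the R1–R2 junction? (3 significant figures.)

V_out ≈ 3.50 V

The load sits in parallel with R2, giving an effective lower resistance R2' = R2·R_L/(R2+R_L) = 6.867 kΩ.
Now apply the divider: V_out = 4.51 × 0.7771 = 3.505 V.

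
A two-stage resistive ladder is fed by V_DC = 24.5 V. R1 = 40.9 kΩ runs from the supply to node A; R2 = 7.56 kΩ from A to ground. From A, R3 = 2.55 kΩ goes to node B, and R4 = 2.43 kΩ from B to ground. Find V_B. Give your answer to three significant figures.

V_B ≈ 0.818 V

The second stage (R3 + R4 = 4.980 kΩ) loads node A in parallel with R2.
Effective lower resistance at A: R2 ‖ 4.980 = 3.002 kΩ.
First divider: V_A = V_DC · 3.002/(40.9 + 3.002) = 1.675 V.
Then the unloaded second divider: V_B = V_A × R4/(R3+R4) = 1.675 × 0.4880 = 0.8175 V.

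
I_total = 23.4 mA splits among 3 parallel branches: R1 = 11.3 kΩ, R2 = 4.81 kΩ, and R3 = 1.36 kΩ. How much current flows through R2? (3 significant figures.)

I ≈ 4.72 mA

ΣG = 1/11.3 + 1/4.81 + 1/1.36 = 1.032.
Current divider: I(R2) = I_total · G_k/ΣG = 23.4 × (0.2079/1.032) = 23.4 × 0.2015 = 4.715 mA.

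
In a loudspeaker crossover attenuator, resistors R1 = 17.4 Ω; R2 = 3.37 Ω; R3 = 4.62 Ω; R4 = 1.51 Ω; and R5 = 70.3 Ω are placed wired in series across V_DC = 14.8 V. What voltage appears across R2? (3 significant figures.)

ΣR = 17.4 + 3.37 + 4.62 + 1.51 + 70.3 = 97.20 Ω.
Voltage divider: V = V_DC · (3.370 / 97.20) = 14.8 × 0.03467 = 0.5131 V.

V ≈ 0.513 V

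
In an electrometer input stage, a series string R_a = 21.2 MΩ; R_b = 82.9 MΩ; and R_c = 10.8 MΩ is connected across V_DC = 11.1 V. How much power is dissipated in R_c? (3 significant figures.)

P ≈ 0.101 µW

The common current is I = 11.1/114.9 = 0.09661 µA.
P(R_c) = I²·R_c = (0.09661)² × 10.8 = 0.1008 µW.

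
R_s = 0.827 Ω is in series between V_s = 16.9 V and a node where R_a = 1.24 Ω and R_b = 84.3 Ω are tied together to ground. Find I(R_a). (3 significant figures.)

I ≈ 8.13 A

Equivalent of the parallel group: R_p = 1.222 Ω.
V_A = 16.9 × 1.222/2.049 = 10.08 V.
Branch current I = V_A/R_a = 10.08/1.24 = 8.128 A.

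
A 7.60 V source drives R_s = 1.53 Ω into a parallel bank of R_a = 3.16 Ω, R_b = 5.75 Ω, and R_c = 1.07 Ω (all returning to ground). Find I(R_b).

I ≈ 0.416 A

Combine the parallel branches: R_p = (1/3.16 + 1/5.75 + 1/1.07)⁻¹ = 0.7018 Ω.
V_A by voltage divider: V_A = 7.60 × 0.7018/(1.53 + 0.7018) = 2.390 V.
I(R_b) = V_A / R_b = 2.390/5.75 = 0.4156 A.
(Equivalently: I_total = 3.405 A, then current-divider fraction G_k/ΣG = 0.1220.)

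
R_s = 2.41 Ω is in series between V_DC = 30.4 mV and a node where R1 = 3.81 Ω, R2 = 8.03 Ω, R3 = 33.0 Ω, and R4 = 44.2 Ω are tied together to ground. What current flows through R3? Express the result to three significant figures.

Equivalent of the parallel group: R_p = 2.273 Ω.
V_A = 30.4 × 2.273/4.683 = 14.76 mV.
I(R3) = V_A / R3 = 14.76/33.0 = 0.4471 mA.

I ≈ 0.447 mA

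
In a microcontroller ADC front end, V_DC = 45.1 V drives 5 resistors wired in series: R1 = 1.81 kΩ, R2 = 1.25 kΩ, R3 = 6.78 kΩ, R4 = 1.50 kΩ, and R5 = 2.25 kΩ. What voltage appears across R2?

V ≈ 4.15 V

ΣR = 1.81 + 1.25 + 6.78 + 1.50 + 2.25 = 13.59 kΩ.
V = V_DC · R/ΣR = 45.1 × 0.09198 = 4.148 V.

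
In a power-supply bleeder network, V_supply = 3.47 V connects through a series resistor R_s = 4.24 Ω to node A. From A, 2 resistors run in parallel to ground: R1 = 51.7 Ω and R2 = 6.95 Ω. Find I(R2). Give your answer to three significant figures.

Parallel bank: R_p = 1/(1/51.7 + 1/6.95) = 6.126 Ω.
Node voltage V_A = V_supply · R_p/(R_s + R_p) = 3.47 × 0.5910 = 2.051 V.
I(R2) = V_A / R2 = 2.051/6.95 = 0.2951 A.

I ≈ 0.295 A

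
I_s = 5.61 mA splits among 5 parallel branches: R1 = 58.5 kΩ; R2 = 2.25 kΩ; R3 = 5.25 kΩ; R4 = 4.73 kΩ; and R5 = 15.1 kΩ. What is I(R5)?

Total conductance ΣG = 1/58.5 + 1/2.25 + 1/5.25 + 1/4.73 + 1/15.1 = 0.9297 (units of 1/kΩ).
R5 takes the fraction G_k/ΣG = 0.06623/0.9297 = 0.07124, so I = 5.61 × 0.07124 = 0.3996 mA.

I ≈ 0.400 mA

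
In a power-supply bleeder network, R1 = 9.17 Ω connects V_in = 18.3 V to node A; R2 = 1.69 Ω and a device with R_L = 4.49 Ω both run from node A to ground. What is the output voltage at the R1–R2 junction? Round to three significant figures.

The load sits in parallel with R2, giving an effective lower resistance R2' = R2·R_L/(R2+R_L) = 1.228 Ω.
Then V_out = V_in · R2'/(R1 + R2') = 18.3 × 1.228/10.40 = 2.161 V.
(Unloaded it would be 2.85 V; the load pulls it down.)

V_out ≈ 2.16 V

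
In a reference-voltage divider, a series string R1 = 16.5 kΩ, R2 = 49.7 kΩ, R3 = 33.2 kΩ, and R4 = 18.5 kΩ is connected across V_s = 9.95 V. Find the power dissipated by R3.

ΣR = 117.9 kΩ → I = 9.95/117.9 = 0.08439 mA.
P = I²R = 0.007122 × 33.2 = 0.2365 mW.

P ≈ 0.236 mW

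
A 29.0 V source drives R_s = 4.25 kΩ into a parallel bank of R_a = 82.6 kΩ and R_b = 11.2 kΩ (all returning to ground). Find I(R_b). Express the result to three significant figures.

I ≈ 1.81 mA

Parallel bank: R_p = 1/(1/82.6 + 1/11.2) = 9.863 kΩ.
V_A = 29.0 × 9.863/14.11 = 20.27 V.
Branch current I = V_A/R_b = 20.27/11.2 = 1.810 mA.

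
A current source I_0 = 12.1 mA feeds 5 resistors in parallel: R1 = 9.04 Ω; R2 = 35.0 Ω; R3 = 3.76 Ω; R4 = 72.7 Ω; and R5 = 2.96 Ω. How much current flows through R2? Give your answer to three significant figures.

I ≈ 0.457 mA

Total conductance ΣG = 1/9.04 + 1/35.0 + 1/3.76 + 1/72.7 + 1/2.96 = 0.7567 (units of 1/Ω).
Current divider: I(R2) = I_0 · G_k/ΣG = 12.1 × (0.02857/0.7567) = 12.1 × 0.03776 = 0.4568 mA.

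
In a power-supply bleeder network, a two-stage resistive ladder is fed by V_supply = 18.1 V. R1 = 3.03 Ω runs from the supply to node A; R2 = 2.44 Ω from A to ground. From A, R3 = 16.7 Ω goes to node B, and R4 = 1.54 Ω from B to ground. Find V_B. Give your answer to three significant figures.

Node A sees R2 in parallel with the series input of stage 2, R3 + R4 = 18.24 Ω.
R2 ‖ (R3+R4) = 2.152 Ω.
First divider: V_A = V_supply · 2.152/(3.03 + 2.152) = 7.517 V.
V_B = V_A × 0.08443 = 0.6346 V.

V_B ≈ 0.635 V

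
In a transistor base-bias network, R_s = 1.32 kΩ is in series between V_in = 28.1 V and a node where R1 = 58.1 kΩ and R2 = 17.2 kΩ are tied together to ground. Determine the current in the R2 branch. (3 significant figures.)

I ≈ 1.49 mA

Parallel bank: R_p = 1/(1/58.1 + 1/17.2) = 13.27 kΩ.
V_A = 28.1 × 13.27/14.59 = 25.56 V.
I(R2) = V_A / R2 = 25.56/17.2 = 1.486 mA.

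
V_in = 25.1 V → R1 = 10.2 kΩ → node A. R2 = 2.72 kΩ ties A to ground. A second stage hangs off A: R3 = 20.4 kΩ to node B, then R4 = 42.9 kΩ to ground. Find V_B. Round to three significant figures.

The second stage (R3 + R4 = 63.30 kΩ) loads node A in parallel with R2.
Effective lower resistance at A: R2 ‖ 63.30 = 2.608 kΩ.
V_A = 25.1 × 2.608/(10.2 + 2.608) = 5.111 V.
Then the unloaded second divider: V_B = V_A × R4/(R3+R4) = 5.111 × 0.6777 = 3.464 V.

V_B ≈ 3.46 V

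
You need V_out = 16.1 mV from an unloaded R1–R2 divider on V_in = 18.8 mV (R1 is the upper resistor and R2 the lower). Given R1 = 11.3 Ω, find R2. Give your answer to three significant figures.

R2 ≈ 67.4 Ω

V_out/V_in = R2/(R1+R2) = 0.8564.
So R2 = R1 · V_out/(V_in − V_out) = 11.3 × 16.1/(18.8 − 16.1) = 11.3 × 5.963 = 67.38 Ω.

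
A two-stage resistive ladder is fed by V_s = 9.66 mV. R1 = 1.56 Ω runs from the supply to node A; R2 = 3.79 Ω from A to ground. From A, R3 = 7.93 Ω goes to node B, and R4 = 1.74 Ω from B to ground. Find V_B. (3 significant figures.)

V_B ≈ 1.11 mV

Node A sees R2 in parallel with the series input of stage 2, R3 + R4 = 9.670 Ω.
R2 ‖ (R3+R4) = 2.723 Ω.
First divider: V_A = V_s · 2.723/(1.56 + 2.723) = 6.141 mV.
Stage 2 is unloaded, so V_B = V_A · R4/(R3+R4) = 6.141 × 1.74/9.670 = 1.105 mV.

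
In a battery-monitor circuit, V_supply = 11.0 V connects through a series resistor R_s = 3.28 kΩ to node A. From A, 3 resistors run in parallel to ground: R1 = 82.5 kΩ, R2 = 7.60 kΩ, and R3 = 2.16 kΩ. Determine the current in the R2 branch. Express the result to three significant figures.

Parallel bank: R_p = 1/(1/82.5 + 1/7.60 + 1/2.16) = 1.648 kΩ.
V_A by voltage divider: V_A = 11.0 × 1.648/(3.28 + 1.648) = 3.679 V.
I(R2) = V_A / R2 = 3.679/7.60 = 0.4841 mA.

I ≈ 0.484 mA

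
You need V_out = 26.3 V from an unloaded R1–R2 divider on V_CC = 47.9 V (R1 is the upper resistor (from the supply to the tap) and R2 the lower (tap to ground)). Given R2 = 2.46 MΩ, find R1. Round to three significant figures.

R1 ≈ 2.02 MΩ

V_out/V_CC = R2/(R1+R2) = 0.5491.
Rearranging, R1 = R2·(1−k)/k = 2.46 × 0.8213 = 2.020 MΩ.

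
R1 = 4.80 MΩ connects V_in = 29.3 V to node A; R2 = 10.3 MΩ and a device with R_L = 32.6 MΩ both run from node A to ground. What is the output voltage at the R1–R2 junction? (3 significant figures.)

V_out ≈ 18.2 V

The load sits in parallel with R2, giving an effective lower resistance R2' = R2·R_L/(R2+R_L) = 7.827 MΩ.
Then V_out = V_in · R2'/(R1 + R2') = 29.3 × 7.827/12.63 = 18.16 V.
(Unloaded it would be 20.0 V; the load pulls it down.)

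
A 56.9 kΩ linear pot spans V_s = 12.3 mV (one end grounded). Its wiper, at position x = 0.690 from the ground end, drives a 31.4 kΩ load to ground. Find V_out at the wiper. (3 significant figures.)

The pot divides into 17.64 kΩ above the wiper and 39.26 kΩ below.
Lower segment in parallel with the load: 39.26 ‖ 31.4 = 17.45 kΩ.
Then V_out = V_s · 17.45/(17.64 + 17.45) = 6.116 mV.

V_out ≈ 6.12 mV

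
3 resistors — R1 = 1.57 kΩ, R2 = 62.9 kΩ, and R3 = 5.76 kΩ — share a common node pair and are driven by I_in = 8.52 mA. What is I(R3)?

I ≈ 1.79 mA

Conductances: ΣG = 1/1.57 + 1/62.9 + 1/5.76 = 0.8265 (1/kΩ).
By the current-divider rule, I = I_in · G_k/ΣG = 8.52 × 0.2101 = 1.790 mA.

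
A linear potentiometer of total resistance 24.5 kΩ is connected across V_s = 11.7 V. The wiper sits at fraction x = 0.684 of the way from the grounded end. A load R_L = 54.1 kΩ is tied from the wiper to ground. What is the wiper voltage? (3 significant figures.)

Lower segment x·R_p = 16.76 kΩ; upper segment (1−x)·R_p = 7.742 kΩ.
R_L loads the lower segment: effective lower R = 12.79 kΩ.
Then V_out = V_s · 12.79/(7.742 + 12.79) = 7.289 V.

V_out ≈ 7.29 V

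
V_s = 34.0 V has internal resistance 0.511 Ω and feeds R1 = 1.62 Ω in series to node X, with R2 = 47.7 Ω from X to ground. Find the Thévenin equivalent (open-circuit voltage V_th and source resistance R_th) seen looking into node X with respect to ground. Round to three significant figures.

R1' = 0.511 + 1.62 = 2.131 Ω (source resistance + R1).
Open-circuit (no load on X): V_th = V_s · R2/(R1' + R2) = 34.0 × 47.7/(2.131 + 47.7) = 32.55 V.
Zeroing V_s shorts the top of R1' to ground, so R_th = R1' ‖ R2 = 2.040 Ω.

V_th ≈ 32.5 V, R_th ≈ 2.04 Ω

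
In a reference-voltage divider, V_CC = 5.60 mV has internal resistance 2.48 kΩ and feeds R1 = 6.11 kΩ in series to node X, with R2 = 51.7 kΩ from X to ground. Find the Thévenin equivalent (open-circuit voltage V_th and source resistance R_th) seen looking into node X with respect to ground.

R1' = 2.48 + 6.11 = 8.590 kΩ (source resistance + R1).
With X open, the divider is unloaded: V_th = 5.60 × 51.7/60.29 = 4.802 mV.
Looking into X with the source shorted: R_th = R1'·R2/(R1'+R2) = 8.590 × 51.7/60.29 = 7.366 kΩ.

V_th ≈ 4.80 mV, R_th ≈ 7.37 kΩ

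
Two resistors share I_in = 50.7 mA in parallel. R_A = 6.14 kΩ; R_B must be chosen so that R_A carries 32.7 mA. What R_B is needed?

R_B ≈ 11.2 kΩ

In a two-way split, I_A/I_in = R_B/(R_A + R_B).
With f = 0.6450, R_B = R_A · f/(1−f) = 6.14 × 1.817 = 11.15 kΩ.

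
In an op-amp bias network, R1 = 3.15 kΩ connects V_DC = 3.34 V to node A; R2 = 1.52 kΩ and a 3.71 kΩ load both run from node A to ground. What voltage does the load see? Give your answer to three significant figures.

V_out ≈ 0.852 V

First combine the lower leg with the load: R2 ‖ R_L = 1.078 kΩ.
Now apply the divider: V_out = 3.34 × 0.2550 = 0.8517 V.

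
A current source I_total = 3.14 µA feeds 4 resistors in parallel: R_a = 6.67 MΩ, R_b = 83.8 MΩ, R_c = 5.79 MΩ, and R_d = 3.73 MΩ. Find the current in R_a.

I ≈ 0.781 µA

ΣG = 1/6.67 + 1/83.8 + 1/5.79 + 1/3.73 = 0.6027.
Current divider: I(R_a) = I_total · G_k/ΣG = 3.14 × (0.1499/0.6027) = 3.14 × 0.2488 = 0.7811 µA.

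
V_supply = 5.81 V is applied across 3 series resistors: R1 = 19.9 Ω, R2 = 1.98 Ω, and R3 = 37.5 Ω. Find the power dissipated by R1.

The common current is I = 5.81/59.38 = 0.09784 A.
P = I²R = 0.009574 × 19.9 = 0.1905 W.

P ≈ 0.191 W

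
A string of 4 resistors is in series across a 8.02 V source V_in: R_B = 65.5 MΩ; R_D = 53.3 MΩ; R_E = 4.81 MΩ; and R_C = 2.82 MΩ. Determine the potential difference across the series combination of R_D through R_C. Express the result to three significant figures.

Series total: ΣR = 65.5 + 53.3 + 4.81 + 2.82 = 126.4 MΩ.
R_{R_D..R_C} = 53.3 + 4.81 + 2.82 = 60.93 MΩ.
V = V_in · R/ΣR = 8.02 × 0.4819 = 3.865 V.

V ≈ 3.87 V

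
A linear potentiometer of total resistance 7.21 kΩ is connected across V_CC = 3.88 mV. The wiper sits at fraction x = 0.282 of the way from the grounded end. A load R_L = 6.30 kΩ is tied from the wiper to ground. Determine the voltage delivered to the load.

The pot divides into 5.177 kΩ above the wiper and 2.033 kΩ below.
Lower segment in parallel with the load: 2.033 ‖ 6.30 = 1.537 kΩ.
V_out = 3.88 × 1.537/(5.177 + 1.537) = 0.8883 mV.
(Unloaded: V_out = x·V_CC = 1.09 mV.)

V_out ≈ 0.888 mV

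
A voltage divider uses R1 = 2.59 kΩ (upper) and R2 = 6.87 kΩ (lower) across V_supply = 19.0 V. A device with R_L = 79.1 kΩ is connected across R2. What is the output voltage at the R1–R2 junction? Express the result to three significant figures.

The load sits in parallel with R2, giving an effective lower resistance R2' = R2·R_L/(R2+R_L) = 6.321 kΩ.
Then V_out = V_supply · R2'/(R1 + R2') = 19.0 × 6.321/8.911 = 13.48 V.

V_out ≈ 13.5 V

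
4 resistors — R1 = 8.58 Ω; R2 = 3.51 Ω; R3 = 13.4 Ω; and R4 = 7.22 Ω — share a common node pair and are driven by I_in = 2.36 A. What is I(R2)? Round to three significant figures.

Total conductance ΣG = 1/8.58 + 1/3.51 + 1/13.4 + 1/7.22 = 0.6146 (units of 1/Ω).
Current divider: I(R2) = I_in · G_k/ΣG = 2.36 × (0.2849/0.6146) = 2.36 × 0.4636 = 1.094 A.

I ≈ 1.09 A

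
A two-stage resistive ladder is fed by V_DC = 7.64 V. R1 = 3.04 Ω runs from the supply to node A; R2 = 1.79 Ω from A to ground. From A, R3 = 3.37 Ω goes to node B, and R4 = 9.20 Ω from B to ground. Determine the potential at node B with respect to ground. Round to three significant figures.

V_B ≈ 1.90 V

The second stage (R3 + R4 = 12.57 Ω) loads node A in parallel with R2.
Effective lower resistance at A: R2 ‖ 12.57 = 1.567 Ω.
First divider: V_A = V_DC · 1.567/(3.04 + 1.567) = 2.598 V.
Then the unloaded second divider: V_B = V_A × R4/(R3+R4) = 2.598 × 0.7319 = 1.902 V.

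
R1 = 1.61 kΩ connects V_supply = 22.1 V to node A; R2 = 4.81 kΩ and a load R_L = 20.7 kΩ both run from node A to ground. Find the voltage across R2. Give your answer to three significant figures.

First combine the lower leg with the load: R2 ‖ R_L = 3.903 kΩ.
Now apply the divider: V_out = 22.1 × 0.7080 = 15.65 V.
(Unloaded it would be 16.6 V; the load pulls it down.)

V_out ≈ 15.6 V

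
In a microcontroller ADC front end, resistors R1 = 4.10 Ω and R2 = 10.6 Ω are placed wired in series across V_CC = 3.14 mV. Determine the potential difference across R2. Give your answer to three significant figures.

V ≈ 2.26 mV

Total series resistance ΣR = 4.10 + 10.6 = 14.70 Ω.
Voltage divider: V = V_CC · (10.60 / 14.70) = 3.14 × 0.7211 = 2.264 mV.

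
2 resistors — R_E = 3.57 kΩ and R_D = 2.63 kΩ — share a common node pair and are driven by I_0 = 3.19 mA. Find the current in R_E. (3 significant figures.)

With just two branches, the current splits inversely with resistance.
I(R_E) = 3.19 × 2.63/(3.57 + 2.63) = 3.19 × 0.4242 = 1.353 mA.

I ≈ 1.35 mA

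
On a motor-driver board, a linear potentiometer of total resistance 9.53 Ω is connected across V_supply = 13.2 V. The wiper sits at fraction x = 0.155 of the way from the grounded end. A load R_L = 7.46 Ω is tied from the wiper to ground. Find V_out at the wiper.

V_out ≈ 1.75 V

Split the track: R_lower = x·R_p = 1.477 Ω, R_upper = (1−x)·R_p = 8.053 Ω.
Lower segment in parallel with the load: 1.477 ‖ 7.46 = 1.233 Ω.
Loaded-divider output: V_out = 13.2 × 0.1328 = 1.753 V.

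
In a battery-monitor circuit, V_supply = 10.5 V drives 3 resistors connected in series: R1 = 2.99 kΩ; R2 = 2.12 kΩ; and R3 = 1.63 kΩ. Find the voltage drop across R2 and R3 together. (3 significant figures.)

Series total: ΣR = 2.99 + 2.12 + 1.63 = 6.740 kΩ.
R_{R2..R3} = 2.12 + 1.63 = 3.750 kΩ.
Voltage divider: V = V_supply · (3.750 / 6.740) = 10.5 × 0.5564 = 5.842 V.

V ≈ 5.84 V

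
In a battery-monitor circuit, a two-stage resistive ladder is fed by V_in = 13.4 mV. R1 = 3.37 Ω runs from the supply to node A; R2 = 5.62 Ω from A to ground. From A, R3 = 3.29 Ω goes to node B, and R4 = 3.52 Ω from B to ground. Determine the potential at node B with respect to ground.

V_B ≈ 3.31 mV

The second stage (R3 + R4 = 6.810 Ω) loads node A in parallel with R2.
R2 ‖ (R3+R4) = 3.079 Ω.
So V_A = 13.4 × 0.4774 = 6.398 mV.
Stage 2 is unloaded, so V_B = V_A · R4/(R3+R4) = 6.398 × 3.52/6.810 = 3.307 mV.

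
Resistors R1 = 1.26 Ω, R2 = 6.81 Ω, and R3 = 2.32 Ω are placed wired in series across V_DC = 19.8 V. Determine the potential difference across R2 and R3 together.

V ≈ 17.4 V

ΣR = 1.26 + 6.81 + 2.32 = 10.39 Ω.
R_{R2..R3} = 6.81 + 2.32 = 9.130 Ω.
V = V_DC · R/ΣR = 19.8 × 0.8787 = 17.40 V.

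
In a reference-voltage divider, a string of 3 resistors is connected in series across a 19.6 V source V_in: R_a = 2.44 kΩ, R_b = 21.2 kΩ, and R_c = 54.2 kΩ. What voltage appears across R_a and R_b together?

V ≈ 5.95 V

Series total: ΣR = 2.44 + 21.2 + 54.2 = 77.84 kΩ.
R_{R_a..R_b} = 2.44 + 21.2 = 23.64 kΩ.
Voltage divider: V = V_in · (23.64 / 77.84) = 19.6 × 0.3037 = 5.953 V.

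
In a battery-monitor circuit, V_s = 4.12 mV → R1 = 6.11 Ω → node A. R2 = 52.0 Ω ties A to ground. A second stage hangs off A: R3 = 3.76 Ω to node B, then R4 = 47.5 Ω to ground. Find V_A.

Node A sees R2 in parallel with the series input of stage 2, R3 + R4 = 51.26 Ω.
R2 ‖ (R3+R4) = 25.81 Ω.
So V_A = 4.12 × 0.8086 = 3.331 mV.

V_A ≈ 3.33 mV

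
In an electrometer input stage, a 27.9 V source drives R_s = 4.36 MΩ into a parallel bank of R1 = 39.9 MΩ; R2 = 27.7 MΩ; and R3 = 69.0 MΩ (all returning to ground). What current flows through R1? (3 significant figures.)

I ≈ 0.526 µA

Combine the parallel branches: R_p = (1/39.9 + 1/27.7 + 1/69.0)⁻¹ = 13.22 MΩ.
V_A by voltage divider: V_A = 27.9 × 13.22/(4.36 + 13.22) = 20.98 V.
Branch current I = V_A/R1 = 20.98/39.9 = 0.5258 µA.
(Check via current divider: I_total = 1.587 µA; share G_k/ΣG = 0.3313 → same result.)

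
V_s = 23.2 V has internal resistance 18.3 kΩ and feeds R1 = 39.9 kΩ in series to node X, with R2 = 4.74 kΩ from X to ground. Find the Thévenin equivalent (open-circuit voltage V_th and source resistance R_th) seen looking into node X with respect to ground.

R1' = 18.3 + 39.9 = 58.20 kΩ (source resistance + R1).
V_th is the unloaded tap voltage: V_s · R2/(R1'+R2) = 23.2 × 0.07531 = 1.747 V.
Zeroing V_s shorts the top of R1' to ground, so R_th = R1' ‖ R2 = 4.383 kΩ.

V_th ≈ 1.75 V, R_th ≈ 4.38 kΩ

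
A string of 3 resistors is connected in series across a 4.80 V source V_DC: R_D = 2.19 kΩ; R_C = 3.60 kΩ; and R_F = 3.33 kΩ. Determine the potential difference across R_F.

V ≈ 1.75 V

Total series resistance ΣR = 2.19 + 3.60 + 3.33 = 9.120 kΩ.
By the voltage-divider rule, V = 4.80 × 3.330/9.120 = 1.753 V.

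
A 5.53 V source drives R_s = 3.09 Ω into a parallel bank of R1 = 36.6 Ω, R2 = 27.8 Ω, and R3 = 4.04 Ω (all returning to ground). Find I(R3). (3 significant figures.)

I ≈ 0.698 A

Parallel bank: R_p = 1/(1/36.6 + 1/27.8 + 1/4.04) = 3.217 Ω.
V_A by voltage divider: V_A = 5.53 × 3.217/(3.09 + 3.217) = 2.821 V.
I(R3) = V_A / R3 = 2.821/4.04 = 0.6982 A.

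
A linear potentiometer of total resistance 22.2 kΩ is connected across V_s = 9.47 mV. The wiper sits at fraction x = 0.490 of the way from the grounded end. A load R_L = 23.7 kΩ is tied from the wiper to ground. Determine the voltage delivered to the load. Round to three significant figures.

V_out ≈ 3.76 mV

The pot divides into 11.32 kΩ above the wiper and 10.88 kΩ below.
R_L loads the lower segment: effective lower R = 7.456 kΩ.
Then V_out = V_s · 7.456/(11.32 + 7.456) = 3.760 mV.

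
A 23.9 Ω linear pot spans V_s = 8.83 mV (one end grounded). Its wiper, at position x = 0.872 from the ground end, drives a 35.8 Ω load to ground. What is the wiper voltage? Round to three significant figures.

Split the track: R_lower = x·R_p = 20.84 Ω, R_upper = (1−x)·R_p = 3.059 Ω.
(x·R_p) ‖ R_L = 13.17 Ω.
V_out = 8.83 × 13.17/(3.059 + 13.17) = 7.166 mV.

V_out ≈ 7.17 mV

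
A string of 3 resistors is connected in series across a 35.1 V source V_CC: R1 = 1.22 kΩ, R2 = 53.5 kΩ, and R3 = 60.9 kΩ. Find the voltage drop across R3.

Total series resistance ΣR = 1.22 + 53.5 + 60.9 = 115.6 kΩ.
V = V_CC · R/ΣR = 35.1 × 0.5267 = 18.49 V.

V ≈ 18.5 V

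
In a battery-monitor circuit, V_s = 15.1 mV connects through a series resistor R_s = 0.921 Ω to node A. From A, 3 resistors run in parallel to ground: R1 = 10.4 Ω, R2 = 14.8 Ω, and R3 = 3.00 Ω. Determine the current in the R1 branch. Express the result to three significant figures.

Equivalent of the parallel group: R_p = 2.012 Ω.
V_A by voltage divider: V_A = 15.1 × 2.012/(0.921 + 2.012) = 10.36 mV.
I(R1) = V_A / R1 = 10.36/10.4 = 0.9960 mA.
(Check via current divider: I_total = 5.149 mA; share G_k/ΣG = 0.1934 → same result.)

I ≈ 0.996 mA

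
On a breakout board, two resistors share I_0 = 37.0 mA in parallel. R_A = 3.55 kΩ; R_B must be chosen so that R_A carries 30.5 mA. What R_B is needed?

The fraction through R_A equals R_B/(R_A+R_B).
30.5/37.0 = R_B/(R_A + R_B) → R_B = R_A · (0.8243)/(1 − 0.8243) = 3.55 × 4.692 = 16.66 kΩ.

R_B ≈ 16.7 kΩ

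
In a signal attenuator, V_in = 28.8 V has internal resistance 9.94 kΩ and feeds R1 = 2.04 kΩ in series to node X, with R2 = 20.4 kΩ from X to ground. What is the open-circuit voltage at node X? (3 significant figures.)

R1' = 9.94 + 2.04 = 11.98 kΩ (source resistance + R1).
With X open, the divider is unloaded: V_th = 28.8 × 20.4/32.38 = 18.14 V.

V_th ≈ 18.1 V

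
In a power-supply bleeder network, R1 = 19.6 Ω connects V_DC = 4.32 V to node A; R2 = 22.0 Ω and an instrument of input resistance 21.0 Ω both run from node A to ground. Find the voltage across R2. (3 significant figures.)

V_out ≈ 1.53 V

R2 ‖ R_L = (22.0 × 21.0)/(22.0 + 21.0) = 10.74 Ω.
Then V_out = V_DC · R2'/(R1 + R2') = 4.32 × 10.74/30.34 = 1.530 V.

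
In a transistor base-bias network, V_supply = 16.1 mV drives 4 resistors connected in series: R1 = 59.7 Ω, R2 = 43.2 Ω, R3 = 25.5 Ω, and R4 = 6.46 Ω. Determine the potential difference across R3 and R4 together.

ΣR = 59.7 + 43.2 + 25.5 + 6.46 = 134.9 Ω.
R_{R3..R4} = 25.5 + 6.46 = 31.96 Ω.
Voltage divider: V = V_supply · (31.96 / 134.9) = 16.1 × 0.2370 = 3.815 mV.

V ≈ 3.82 mV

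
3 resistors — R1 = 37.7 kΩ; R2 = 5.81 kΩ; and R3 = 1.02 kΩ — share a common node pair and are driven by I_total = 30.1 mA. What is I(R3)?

Conductances: ΣG = 1/37.7 + 1/5.81 + 1/1.02 = 1.179 (1/kΩ).
Current divider: I(R3) = I_total · G_k/ΣG = 30.1 × (0.9804/1.179) = 30.1 × 0.8315 = 25.03 mA.

I ≈ 25.0 mA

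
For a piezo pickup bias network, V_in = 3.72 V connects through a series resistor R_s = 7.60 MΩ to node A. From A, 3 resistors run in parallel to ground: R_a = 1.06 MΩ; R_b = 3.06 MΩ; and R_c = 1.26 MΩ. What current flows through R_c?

Parallel bank: R_p = 1/(1/1.06 + 1/3.06 + 1/1.26) = 0.4845 MΩ.
V_A by voltage divider: V_A = 3.72 × 0.4845/(7.60 + 0.4845) = 0.2230 V.
Branch current I = V_A/R_c = 0.2230/1.26 = 0.1769 µA.

I ≈ 0.177 µA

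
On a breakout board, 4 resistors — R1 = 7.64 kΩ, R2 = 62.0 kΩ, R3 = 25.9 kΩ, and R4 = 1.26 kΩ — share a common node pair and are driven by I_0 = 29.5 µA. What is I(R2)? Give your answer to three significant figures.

Total conductance ΣG = 1/7.64 + 1/62.0 + 1/25.9 + 1/1.26 = 0.9793 (units of 1/kΩ).
By the current-divider rule, I = I_0 · G_k/ΣG = 29.5 × 0.01647 = 0.4859 µA.

I ≈ 0.486 µA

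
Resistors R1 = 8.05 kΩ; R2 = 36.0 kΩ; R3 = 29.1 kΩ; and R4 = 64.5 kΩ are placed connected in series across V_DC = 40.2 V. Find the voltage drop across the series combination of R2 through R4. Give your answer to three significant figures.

V ≈ 37.8 V

Series total: ΣR = 8.05 + 36.0 + 29.1 + 64.5 = 137.7 kΩ.
R_{R2..R4} = 36.0 + 29.1 + 64.5 = 129.6 kΩ.
By the voltage-divider rule, V = 40.2 × 129.6/137.7 = 37.85 V.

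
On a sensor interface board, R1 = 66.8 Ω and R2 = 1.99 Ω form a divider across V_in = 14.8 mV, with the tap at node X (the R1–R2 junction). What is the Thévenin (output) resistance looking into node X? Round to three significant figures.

R_th ≈ 1.93 Ω

Zeroing V_in shorts the top of R1 to ground, so R_th = R1 ‖ R2 = 1.932 Ω.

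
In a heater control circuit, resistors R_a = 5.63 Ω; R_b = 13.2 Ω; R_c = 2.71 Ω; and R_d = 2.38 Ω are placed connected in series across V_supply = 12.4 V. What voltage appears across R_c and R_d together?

Series total: ΣR = 5.63 + 13.2 + 2.71 + 2.38 = 23.92 Ω.
R_{R_c..R_d} = 2.71 + 2.38 = 5.090 Ω.
By the voltage-divider rule, V = 12.4 × 5.090/23.92 = 2.639 V.

V ≈ 2.64 V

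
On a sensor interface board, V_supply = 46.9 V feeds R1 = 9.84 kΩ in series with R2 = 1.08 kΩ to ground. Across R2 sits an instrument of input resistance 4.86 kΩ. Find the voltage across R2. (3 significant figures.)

R2 ‖ R_L = (1.08 × 4.86)/(1.08 + 4.86) = 0.8836 kΩ.
Then V_out = V_supply · R2'/(R1 + R2') = 46.9 × 0.8836/10.72 = 3.865 V.

V_out ≈ 3.86 V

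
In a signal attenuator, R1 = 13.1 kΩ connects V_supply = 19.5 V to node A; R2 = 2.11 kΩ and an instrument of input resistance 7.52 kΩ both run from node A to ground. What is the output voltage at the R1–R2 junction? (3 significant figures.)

V_out ≈ 2.18 V

First combine the lower leg with the load: R2 ‖ R_L = 1.648 kΩ.
Voltage divider with the loaded lower leg: V_out = 19.5 × 1.648/(13.1 + 1.648) = 19.5 × 0.1117 = 2.179 V.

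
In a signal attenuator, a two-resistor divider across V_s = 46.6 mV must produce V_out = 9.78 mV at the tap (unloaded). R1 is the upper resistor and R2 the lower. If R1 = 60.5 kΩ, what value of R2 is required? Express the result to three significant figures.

R2 ≈ 16.1 kΩ

Required fraction k = V_out/V_s = 0.2099.
Rearranging, R2 = R1·k/(1−k) = 60.5 × 0.2656 = 16.07 kΩ.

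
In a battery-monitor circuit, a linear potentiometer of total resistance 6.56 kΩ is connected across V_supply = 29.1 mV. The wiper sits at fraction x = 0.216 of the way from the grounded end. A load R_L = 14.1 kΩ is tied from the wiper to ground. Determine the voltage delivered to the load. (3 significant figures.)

Lower segment x·R_p = 1.417 kΩ; upper segment (1−x)·R_p = 5.143 kΩ.
Lower segment in parallel with the load: 1.417 ‖ 14.1 = 1.288 kΩ.
Then V_out = V_supply · 1.288/(5.143 + 1.288) = 5.827 mV.

V_out ≈ 5.83 mV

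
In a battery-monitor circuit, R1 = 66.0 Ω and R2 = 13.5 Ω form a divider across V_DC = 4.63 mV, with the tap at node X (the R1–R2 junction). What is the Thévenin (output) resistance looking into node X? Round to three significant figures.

R_th ≈ 11.2 Ω

Looking into X with the source shorted: R_th = R1·R2/(R1+R2) = 66.00 × 13.5/79.50 = 11.21 Ω.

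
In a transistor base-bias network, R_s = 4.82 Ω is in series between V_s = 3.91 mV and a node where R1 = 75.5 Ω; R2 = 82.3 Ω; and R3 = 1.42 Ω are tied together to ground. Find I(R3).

I ≈ 0.610 mA

Equivalent of the parallel group: R_p = 1.371 Ω.
V_A by voltage divider: V_A = 3.91 × 1.371/(4.82 + 1.371) = 0.8657 mV.
Branch current I = V_A/R3 = 0.8657/1.42 = 0.6096 mA.
(Check via current divider: I_total = 0.6316 mA; share G_k/ΣG = 0.9652 → same result.)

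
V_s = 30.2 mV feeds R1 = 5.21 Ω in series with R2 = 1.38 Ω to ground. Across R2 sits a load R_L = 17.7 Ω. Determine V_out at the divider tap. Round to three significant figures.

V_out ≈ 5.96 mV

The load sits in parallel with R2, giving an effective lower resistance R2' = R2·R_L/(R2+R_L) = 1.280 Ω.
Now apply the divider: V_out = 30.2 × 0.1972 = 5.957 mV.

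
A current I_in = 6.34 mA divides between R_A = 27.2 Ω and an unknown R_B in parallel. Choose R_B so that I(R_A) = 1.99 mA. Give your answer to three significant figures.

R_B ≈ 12.4 Ω

In a two-way split, I_A/I_in = R_B/(R_A + R_B).
With f = 0.3139, R_B = R_A · f/(1−f) = 27.2 × 0.4575 = 12.44 Ω.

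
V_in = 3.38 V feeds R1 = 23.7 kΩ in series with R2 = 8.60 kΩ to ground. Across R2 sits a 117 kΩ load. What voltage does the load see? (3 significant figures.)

V_out ≈ 0.854 V

First combine the lower leg with the load: R2 ‖ R_L = 8.011 kΩ.
Then V_out = V_in · R2'/(R1 + R2') = 3.38 × 8.011/31.71 = 0.8539 V.
(Unloaded it would be 0.900 V; the load pulls it down.)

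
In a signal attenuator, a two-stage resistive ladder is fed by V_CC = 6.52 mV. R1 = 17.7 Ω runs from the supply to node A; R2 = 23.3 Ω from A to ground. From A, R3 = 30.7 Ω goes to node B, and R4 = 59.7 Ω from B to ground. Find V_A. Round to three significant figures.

V_A ≈ 3.33 mV

The second stage (R3 + R4 = 90.40 Ω) loads node A in parallel with R2.
Effective lower resistance at A: R2 ‖ 90.40 = 18.53 Ω.
So V_A = 6.52 × 0.5114 = 3.334 mV.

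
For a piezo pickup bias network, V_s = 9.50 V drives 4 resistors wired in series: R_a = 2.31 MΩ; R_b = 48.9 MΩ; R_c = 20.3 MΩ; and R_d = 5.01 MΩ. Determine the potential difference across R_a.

V ≈ 0.287 V

ΣR = 2.31 + 48.9 + 20.3 + 5.01 = 76.52 MΩ.
Voltage divider: V = V_s · (2.310 / 76.52) = 9.50 × 0.03019 = 0.2868 V.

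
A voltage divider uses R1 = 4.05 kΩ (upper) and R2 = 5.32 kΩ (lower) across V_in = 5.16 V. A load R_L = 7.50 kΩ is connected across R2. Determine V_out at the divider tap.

V_out ≈ 2.24 V

First combine the lower leg with the load: R2 ‖ R_L = 3.112 kΩ.
Now apply the divider: V_out = 5.16 × 0.4345 = 2.242 V.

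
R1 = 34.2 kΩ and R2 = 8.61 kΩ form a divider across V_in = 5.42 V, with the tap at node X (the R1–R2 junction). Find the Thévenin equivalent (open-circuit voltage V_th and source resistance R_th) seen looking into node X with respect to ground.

V_th ≈ 1.09 V, R_th ≈ 6.88 kΩ

With X open, the divider is unloaded: V_th = 5.42 × 8.61/42.81 = 1.090 V.
With V_in suppressed (replaced by a short), R_th = R1 ‖ R2 = (34.20 × 8.61)/(34.20 + 8.61) = 6.878 kΩ.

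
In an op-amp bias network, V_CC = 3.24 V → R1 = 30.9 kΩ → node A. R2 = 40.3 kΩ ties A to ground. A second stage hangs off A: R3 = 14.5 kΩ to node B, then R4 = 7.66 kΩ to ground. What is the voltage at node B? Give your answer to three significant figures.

The second stage (R3 + R4 = 22.16 kΩ) loads node A in parallel with R2.
Effective lower resistance at A: R2 ‖ 22.16 = 14.30 kΩ.
V_A = 3.24 × 14.30/(30.9 + 14.30) = 1.025 V.
Stage 2 is unloaded, so V_B = V_A · R4/(R3+R4) = 1.025 × 7.66/22.16 = 0.3543 V.

V_B ≈ 0.354 V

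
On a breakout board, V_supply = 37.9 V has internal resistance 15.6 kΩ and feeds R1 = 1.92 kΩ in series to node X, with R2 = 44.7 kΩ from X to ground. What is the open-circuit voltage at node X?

V_th ≈ 27.2 V

R1' = 15.6 + 1.92 = 17.52 kΩ (source resistance + R1).
Open-circuit (no load on X): V_th = V_supply · R2/(R1' + R2) = 37.9 × 44.7/(17.52 + 44.7) = 27.23 V.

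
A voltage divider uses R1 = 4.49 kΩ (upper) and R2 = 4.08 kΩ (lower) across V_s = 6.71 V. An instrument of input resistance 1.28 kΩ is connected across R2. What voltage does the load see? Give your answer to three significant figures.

The load sits in parallel with R2, giving an effective lower resistance R2' = R2·R_L/(R2+R_L) = 0.9743 kΩ.
Then V_out = V_s · R2'/(R1 + R2') = 6.71 × 0.9743/5.464 = 1.196 V.

V_out ≈ 1.20 V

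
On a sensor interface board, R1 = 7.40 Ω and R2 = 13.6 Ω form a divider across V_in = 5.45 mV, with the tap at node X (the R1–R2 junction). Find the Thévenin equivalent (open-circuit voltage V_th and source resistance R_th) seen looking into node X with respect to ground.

V_th is the unloaded tap voltage: V_in · R2/(R1+R2) = 5.45 × 0.6476 = 3.530 mV.
With V_in suppressed (replaced by a short), R_th = R1 ‖ R2 = (7.400 × 13.6)/(7.400 + 13.6) = 4.792 Ω.

V_th ≈ 3.53 mV, R_th ≈ 4.79 Ω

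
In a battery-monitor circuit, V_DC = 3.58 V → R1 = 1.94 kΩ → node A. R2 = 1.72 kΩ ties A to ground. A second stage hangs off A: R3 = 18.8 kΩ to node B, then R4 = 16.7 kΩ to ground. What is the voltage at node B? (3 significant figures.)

V_B ≈ 0.772 V

The second stage (R3 + R4 = 35.50 kΩ) loads node A in parallel with R2.
Effective lower resistance at A: R2 ‖ 35.50 = 1.641 kΩ.
So V_A = 3.58 × 0.4582 = 1.640 V.
Then the unloaded second divider: V_B = V_A × R4/(R3+R4) = 1.640 × 0.4704 = 0.7716 V.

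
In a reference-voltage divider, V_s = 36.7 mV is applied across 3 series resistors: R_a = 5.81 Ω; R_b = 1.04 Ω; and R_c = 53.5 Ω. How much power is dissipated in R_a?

Series current I = V_s/ΣR = 36.7/60.35 = 0.6081 mA.
P(R_a) = I²·R_a = (0.6081)² × 5.81 = 2.149 µW.

P ≈ 2.15 µW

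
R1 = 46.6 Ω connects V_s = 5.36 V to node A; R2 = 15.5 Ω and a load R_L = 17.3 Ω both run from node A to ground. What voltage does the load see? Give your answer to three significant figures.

The load sits in parallel with R2, giving an effective lower resistance R2' = R2·R_L/(R2+R_L) = 8.175 Ω.
Voltage divider with the loaded lower leg: V_out = 5.36 × 8.175/(46.6 + 8.175) = 5.36 × 0.1493 = 0.8000 V.
(Unloaded it would be 1.34 V; the load pulls it down.)

V_out ≈ 0.800 V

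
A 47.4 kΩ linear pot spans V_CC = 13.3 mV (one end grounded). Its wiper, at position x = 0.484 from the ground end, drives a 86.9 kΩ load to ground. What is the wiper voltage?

Lower segment x·R_p = 22.94 kΩ; upper segment (1−x)·R_p = 24.46 kΩ.
(x·R_p) ‖ R_L = 18.15 kΩ.
V_out = 13.3 × 18.15/(24.46 + 18.15) = 5.665 mV.

V_out ≈ 5.67 mV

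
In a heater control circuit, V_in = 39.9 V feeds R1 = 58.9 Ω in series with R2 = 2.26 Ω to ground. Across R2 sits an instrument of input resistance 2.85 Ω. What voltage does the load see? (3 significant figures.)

V_out ≈ 0.836 V

The load sits in parallel with R2, giving an effective lower resistance R2' = R2·R_L/(R2+R_L) = 1.260 Ω.
Then V_out = V_in · R2'/(R1 + R2') = 39.9 × 1.260/60.16 = 0.8360 V.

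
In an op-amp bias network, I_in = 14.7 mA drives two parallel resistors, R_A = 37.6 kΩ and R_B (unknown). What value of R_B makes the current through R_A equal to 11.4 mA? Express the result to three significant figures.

Two-branch current divider: I_A = I_in · R_B/(R_A + R_B).
With f = 0.7755, R_B = R_A · f/(1−f) = 37.6 × 3.455 = 129.9 kΩ.

R_B ≈ 130 kΩ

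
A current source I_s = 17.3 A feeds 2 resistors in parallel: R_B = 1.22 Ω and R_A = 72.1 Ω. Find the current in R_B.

With just two branches, the current splits inversely with resistance.
I(R_B) = 17.3 × 72.1/(1.22 + 72.1) = 17.3 × 0.9834 = 17.01 A.

I ≈ 17.0 A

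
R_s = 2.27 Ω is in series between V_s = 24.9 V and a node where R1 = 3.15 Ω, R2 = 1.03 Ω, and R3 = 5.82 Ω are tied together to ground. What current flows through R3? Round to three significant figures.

I ≈ 0.992 A

Equivalent of the parallel group: R_p = 0.6849 Ω.
V_A = 24.9 × 0.6849/2.955 = 5.771 V.
Branch current I = V_A/R3 = 5.771/5.82 = 0.9916 A.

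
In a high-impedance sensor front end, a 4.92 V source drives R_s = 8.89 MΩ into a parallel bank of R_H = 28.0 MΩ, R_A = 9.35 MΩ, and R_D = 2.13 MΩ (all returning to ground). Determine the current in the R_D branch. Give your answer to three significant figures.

Parallel bank: R_p = 1/(1/28.0 + 1/9.35 + 1/2.13) = 1.634 MΩ.
Node voltage V_A = V_in · R_p/(R_s + R_p) = 4.92 × 0.1552 = 0.7637 V.
Branch current I = V_A/R_D = 0.7637/2.13 = 0.3586 µA.

I ≈ 0.359 µA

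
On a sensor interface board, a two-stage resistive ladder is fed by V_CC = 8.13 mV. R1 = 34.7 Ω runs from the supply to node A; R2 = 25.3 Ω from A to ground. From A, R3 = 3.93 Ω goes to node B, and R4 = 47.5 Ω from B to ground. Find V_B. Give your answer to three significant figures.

Node A sees R2 in parallel with the series input of stage 2, R3 + R4 = 51.43 Ω.
Effective lower resistance at A: R2 ‖ 51.43 = 16.96 Ω.
So V_A = 8.13 × 0.3283 = 2.669 mV.
Stage 2 is unloaded, so V_B = V_A · R4/(R3+R4) = 2.669 × 47.5/51.43 = 2.465 mV.

V_B ≈ 2.46 mV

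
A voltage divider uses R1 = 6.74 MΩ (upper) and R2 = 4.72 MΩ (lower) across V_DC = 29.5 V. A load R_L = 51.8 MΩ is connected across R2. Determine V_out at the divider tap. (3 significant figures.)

V_out ≈ 11.5 V

First combine the lower leg with the load: R2 ‖ R_L = 4.326 MΩ.
Voltage divider with the loaded lower leg: V_out = 29.5 × 4.326/(6.74 + 4.326) = 29.5 × 0.3909 = 11.53 V.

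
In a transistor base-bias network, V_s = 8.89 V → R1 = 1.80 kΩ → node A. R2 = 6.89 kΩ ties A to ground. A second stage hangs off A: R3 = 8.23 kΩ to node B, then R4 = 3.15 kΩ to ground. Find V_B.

V_B ≈ 1.73 V

The second stage (R3 + R4 = 11.38 kΩ) loads node A in parallel with R2.
Effective lower resistance at A: R2 ‖ 11.38 = 4.292 kΩ.
So V_A = 8.89 × 0.7045 = 6.263 V.
V_B = V_A × 0.2768 = 1.734 V.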